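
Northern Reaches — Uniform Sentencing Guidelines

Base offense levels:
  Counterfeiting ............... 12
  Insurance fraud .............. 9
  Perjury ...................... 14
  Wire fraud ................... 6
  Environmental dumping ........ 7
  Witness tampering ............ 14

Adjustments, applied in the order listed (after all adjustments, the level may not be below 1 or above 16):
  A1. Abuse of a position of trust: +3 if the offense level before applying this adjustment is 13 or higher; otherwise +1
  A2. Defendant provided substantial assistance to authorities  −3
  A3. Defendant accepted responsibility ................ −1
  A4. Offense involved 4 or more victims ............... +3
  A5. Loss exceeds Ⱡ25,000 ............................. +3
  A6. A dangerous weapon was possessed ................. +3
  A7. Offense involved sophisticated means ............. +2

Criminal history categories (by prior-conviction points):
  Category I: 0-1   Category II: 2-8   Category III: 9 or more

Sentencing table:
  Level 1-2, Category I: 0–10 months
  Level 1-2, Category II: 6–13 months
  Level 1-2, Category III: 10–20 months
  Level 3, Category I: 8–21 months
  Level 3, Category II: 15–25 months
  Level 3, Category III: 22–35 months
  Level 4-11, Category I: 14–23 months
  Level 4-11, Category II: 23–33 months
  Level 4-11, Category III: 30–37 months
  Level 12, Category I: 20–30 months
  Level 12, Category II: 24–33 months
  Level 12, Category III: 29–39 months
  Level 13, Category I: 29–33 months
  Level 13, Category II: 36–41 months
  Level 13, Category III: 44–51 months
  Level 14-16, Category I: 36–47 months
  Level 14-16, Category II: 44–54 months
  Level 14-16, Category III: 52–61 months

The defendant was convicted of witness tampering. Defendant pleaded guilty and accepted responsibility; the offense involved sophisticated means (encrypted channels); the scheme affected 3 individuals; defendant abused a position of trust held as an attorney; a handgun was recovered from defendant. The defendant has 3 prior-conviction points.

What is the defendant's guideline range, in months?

Base offense level for witness tampering: 14.
A1 applies (level before this adjustment is 14 ≥ 13, so +3): 14 + 3 = 17.
A3 applies: 17 − 1 = 16.
A4 does not apply.
A5 does not apply.
A6 applies: 16 + 3 = 19.
A7 applies: 19 + 2 = 21.
Level 21 exceeds the maximum of 16; capped at 16.
Final offense level: 16.
Criminal history: 3 prior points → Category II (2-8).
Level 16 falls in the 14-16 band.
Grid: Level 14-16 × Category II = 44-54 months.

44-54 months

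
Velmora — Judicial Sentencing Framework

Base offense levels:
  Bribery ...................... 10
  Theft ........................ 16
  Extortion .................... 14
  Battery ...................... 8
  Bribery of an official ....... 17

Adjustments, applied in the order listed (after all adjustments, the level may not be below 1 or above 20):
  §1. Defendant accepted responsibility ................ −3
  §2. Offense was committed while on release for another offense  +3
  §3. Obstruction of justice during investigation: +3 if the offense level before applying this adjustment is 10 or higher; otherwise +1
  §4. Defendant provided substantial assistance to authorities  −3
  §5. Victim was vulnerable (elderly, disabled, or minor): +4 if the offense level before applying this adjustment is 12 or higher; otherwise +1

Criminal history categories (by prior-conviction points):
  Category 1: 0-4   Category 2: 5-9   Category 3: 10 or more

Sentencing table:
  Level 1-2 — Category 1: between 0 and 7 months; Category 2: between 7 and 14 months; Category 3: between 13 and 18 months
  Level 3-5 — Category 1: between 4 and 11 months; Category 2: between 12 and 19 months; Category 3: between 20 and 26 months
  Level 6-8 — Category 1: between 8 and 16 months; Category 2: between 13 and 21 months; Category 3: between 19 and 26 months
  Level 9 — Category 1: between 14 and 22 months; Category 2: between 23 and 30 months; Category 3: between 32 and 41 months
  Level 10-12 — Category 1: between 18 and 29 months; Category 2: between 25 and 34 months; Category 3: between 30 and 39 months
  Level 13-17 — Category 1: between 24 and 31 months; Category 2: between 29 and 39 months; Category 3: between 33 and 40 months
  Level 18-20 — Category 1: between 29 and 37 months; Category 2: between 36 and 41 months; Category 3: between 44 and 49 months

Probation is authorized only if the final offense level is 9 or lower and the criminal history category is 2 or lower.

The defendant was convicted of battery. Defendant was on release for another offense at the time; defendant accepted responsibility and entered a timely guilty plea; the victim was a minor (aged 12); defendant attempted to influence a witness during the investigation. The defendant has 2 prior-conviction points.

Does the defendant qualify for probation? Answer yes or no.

Base offense level for battery: 8.
§1 applies: 8 − 3 = 5.
§2 applies: 5 + 3 = 8.
§3 applies (level before this adjustment is 8 < 10, so +1): 8 + 1 = 9.
§5 applies (level before this adjustment is 9 < 12, so +1): 9 + 1 = 10.
Final offense level: 10.
Criminal history: 2 prior points → Category 1 (0-4).
Level 10 falls in the 10-12 band.
Grid: Level 10-12 × Category 1 = 18-29 months.
Probation check: level 10 > 9 and category 1 ≤ 2 → not eligible.

No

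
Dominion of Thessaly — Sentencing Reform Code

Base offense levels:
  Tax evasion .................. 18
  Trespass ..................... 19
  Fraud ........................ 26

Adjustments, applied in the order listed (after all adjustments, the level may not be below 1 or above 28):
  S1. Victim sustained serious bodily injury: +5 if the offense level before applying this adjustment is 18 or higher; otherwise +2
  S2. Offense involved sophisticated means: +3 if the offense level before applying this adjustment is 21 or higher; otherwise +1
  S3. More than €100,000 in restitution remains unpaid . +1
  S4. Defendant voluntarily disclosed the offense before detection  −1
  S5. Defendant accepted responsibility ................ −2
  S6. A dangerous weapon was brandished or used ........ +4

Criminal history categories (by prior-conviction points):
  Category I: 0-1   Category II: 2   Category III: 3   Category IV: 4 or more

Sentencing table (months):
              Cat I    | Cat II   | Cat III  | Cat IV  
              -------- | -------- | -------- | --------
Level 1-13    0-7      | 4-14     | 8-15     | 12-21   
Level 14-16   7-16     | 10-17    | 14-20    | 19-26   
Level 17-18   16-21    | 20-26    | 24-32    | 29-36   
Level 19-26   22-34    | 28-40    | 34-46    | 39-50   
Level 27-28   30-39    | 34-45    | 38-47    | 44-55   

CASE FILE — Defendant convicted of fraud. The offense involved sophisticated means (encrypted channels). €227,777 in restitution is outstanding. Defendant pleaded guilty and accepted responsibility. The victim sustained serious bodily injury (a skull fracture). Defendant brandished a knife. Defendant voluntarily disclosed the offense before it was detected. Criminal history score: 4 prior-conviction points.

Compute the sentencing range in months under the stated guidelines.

44-55 months

Base offense level for fraud: 26.
S1 applies (level before this adjustment is 26 ≥ 18, so +5): 26 + 5 = 31.
S2 applies (level before this adjustment is 31 ≥ 21, so +3): 31 + 3 = 34.
S3 applies: 34 + 1 = 35.
S4 applies: 35 − 1 = 34.
S5 applies: 34 − 2 = 32.
S6 applies: 32 + 4 = 36.
Level 36 exceeds the maximum of 28; capped at 28.
Final offense level: 28.
Criminal history: 4 prior points → Category IV (4+).
Level 28 falls in the 27-28 band.
Grid: Level 27-28 × Category IV = 44-55 months.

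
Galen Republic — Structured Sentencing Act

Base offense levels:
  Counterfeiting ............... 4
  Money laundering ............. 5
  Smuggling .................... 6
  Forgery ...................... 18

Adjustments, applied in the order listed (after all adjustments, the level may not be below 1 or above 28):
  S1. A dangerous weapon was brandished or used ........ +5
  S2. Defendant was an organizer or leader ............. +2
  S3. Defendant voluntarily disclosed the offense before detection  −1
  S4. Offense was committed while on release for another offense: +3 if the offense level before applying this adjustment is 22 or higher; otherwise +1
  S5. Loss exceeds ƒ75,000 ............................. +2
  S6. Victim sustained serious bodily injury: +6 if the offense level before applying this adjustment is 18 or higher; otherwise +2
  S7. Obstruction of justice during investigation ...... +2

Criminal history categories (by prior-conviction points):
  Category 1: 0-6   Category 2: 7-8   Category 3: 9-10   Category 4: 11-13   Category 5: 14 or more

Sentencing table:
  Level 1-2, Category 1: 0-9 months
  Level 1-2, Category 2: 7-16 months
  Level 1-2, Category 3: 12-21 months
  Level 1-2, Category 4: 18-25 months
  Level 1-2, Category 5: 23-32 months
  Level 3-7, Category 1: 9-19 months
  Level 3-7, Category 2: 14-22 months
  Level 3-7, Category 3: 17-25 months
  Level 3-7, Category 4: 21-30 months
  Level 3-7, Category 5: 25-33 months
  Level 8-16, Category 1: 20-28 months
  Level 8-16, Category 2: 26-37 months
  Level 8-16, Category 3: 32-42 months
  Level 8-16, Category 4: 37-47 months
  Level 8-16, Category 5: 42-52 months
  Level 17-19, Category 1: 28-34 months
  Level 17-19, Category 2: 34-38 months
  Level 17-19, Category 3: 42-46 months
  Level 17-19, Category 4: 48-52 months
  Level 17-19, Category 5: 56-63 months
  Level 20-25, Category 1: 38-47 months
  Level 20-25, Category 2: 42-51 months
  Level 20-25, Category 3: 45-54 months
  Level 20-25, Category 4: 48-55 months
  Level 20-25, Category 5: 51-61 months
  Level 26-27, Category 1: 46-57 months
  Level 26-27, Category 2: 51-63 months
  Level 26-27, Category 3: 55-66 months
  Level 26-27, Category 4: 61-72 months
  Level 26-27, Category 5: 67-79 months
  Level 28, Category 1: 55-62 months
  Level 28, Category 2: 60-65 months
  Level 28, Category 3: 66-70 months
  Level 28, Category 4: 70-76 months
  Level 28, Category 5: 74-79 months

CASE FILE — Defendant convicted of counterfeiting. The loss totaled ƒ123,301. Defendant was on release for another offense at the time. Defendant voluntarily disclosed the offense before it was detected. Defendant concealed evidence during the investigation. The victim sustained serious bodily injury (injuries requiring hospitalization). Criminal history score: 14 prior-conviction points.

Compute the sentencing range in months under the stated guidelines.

42-52 months

Base offense level for counterfeiting: 4.
S1 does not apply.
S3 applies: 4 − 1 = 3.
S4 applies (level before this adjustment is 3 < 22, so +1): 3 + 1 = 4.
S5 applies: 4 + 2 = 6.
S6 applies (level before this adjustment is 6 < 18, so +2): 6 + 2 = 8.
S7 applies: 8 + 2 = 10.
Final offense level: 10.
Criminal history: 14 prior points → Category 5 (14+).
Level 10 falls in the 8-16 band.
Grid: Level 8-16 × Category 5 = 42-52 months.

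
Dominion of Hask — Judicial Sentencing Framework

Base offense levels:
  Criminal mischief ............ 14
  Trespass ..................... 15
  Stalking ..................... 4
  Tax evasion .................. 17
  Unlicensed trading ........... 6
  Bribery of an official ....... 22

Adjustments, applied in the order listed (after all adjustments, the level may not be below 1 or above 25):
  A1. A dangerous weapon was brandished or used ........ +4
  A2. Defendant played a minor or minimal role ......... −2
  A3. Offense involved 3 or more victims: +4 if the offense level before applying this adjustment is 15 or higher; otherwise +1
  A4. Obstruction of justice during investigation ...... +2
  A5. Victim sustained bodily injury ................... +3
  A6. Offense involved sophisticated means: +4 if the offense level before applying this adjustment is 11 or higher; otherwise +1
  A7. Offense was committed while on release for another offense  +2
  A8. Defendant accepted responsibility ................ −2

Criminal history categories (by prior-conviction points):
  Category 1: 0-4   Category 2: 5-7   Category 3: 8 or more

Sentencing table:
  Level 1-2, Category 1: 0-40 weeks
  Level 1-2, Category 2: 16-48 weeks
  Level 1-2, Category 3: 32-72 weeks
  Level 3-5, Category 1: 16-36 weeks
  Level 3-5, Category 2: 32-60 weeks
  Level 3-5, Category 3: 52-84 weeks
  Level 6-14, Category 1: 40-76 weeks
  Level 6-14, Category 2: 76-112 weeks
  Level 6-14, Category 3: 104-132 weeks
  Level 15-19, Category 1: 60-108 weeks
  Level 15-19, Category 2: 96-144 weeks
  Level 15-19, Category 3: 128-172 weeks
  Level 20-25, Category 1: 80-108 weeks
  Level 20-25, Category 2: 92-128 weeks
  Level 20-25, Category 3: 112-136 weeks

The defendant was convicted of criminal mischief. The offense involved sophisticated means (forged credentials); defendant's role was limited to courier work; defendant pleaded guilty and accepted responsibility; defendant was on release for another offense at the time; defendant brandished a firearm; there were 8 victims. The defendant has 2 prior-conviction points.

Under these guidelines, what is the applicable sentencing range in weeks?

80-108 weeks

Base offense level for criminal mischief: 14.
A1 applies: 14 + 4 = 18.
A2 applies: 18 − 2 = 16.
A3 applies (level before this adjustment is 16 ≥ 15, so +4): 16 + 4 = 20.
A4 does not apply.
A5 does not apply.
A6 applies (level before this adjustment is 20 ≥ 11, so +4): 20 + 4 = 24.
A7 applies: 24 + 2 = 26.
A8 applies: 26 − 2 = 24.
Final offense level: 24.
Criminal history: 2 prior points → Category 1 (0-4).
Level 24 falls in the 20-25 band.
Grid: Level 20-25 × Category 1 = 80-108 weeks.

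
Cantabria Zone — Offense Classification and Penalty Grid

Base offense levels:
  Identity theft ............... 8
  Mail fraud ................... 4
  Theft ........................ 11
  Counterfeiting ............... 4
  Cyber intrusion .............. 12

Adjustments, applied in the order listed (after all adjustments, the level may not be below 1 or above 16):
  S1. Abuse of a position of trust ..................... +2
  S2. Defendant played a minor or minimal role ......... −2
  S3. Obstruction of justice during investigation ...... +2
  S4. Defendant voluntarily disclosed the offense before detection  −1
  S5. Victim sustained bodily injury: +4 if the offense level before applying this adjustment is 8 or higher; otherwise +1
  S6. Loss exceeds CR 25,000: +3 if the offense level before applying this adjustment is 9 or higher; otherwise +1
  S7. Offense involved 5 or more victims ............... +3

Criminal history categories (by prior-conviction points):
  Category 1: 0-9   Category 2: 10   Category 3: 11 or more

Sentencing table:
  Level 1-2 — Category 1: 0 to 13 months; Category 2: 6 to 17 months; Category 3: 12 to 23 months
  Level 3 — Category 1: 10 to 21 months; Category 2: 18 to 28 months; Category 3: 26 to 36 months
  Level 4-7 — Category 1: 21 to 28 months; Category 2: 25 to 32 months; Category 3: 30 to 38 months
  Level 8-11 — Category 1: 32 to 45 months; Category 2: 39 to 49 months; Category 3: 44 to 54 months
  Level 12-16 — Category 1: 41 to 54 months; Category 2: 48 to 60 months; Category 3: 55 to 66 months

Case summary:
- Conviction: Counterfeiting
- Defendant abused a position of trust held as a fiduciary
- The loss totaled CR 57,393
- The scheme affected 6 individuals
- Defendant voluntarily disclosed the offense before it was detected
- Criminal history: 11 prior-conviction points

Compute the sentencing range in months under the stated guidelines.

44-54 months

Base offense level for counterfeiting: 4.
S1 applies: 4 + 2 = 6.
S2 does not apply.
S4 applies: 6 − 1 = 5.
S5 does not apply.
S6 applies (level before this adjustment is 5 < 9, so +1): 5 + 1 = 6.
S7 applies: 6 + 3 = 9.
Final offense level: 9.
Criminal history: 11 prior points → Category 3 (11+).
Level 9 falls in the 8-11 band.
Grid: Level 8-11 × Category 3 = 44-54 months.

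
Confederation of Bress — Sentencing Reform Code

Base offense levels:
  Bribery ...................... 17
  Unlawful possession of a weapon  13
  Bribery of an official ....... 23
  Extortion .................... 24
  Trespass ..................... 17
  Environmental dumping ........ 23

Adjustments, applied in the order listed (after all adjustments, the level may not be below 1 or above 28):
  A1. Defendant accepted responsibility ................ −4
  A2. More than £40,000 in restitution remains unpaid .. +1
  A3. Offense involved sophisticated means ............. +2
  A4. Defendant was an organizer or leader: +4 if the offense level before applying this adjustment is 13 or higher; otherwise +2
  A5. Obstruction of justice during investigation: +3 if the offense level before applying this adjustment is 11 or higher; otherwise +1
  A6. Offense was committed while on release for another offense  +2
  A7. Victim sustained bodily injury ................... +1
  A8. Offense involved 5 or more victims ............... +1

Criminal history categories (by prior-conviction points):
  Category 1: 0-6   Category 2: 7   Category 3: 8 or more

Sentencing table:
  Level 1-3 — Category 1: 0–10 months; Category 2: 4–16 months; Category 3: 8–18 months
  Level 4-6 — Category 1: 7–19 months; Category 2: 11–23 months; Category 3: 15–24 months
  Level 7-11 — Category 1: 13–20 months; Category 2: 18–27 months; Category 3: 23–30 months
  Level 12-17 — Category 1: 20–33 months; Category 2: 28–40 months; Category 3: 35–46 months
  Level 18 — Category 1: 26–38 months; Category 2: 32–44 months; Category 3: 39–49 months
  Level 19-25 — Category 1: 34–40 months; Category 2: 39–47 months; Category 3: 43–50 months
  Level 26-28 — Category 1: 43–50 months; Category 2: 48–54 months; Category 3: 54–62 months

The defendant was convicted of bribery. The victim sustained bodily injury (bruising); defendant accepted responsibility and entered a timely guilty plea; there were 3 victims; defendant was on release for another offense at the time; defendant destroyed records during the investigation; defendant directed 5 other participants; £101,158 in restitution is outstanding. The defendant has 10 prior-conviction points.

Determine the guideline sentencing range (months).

Base offense level for bribery: 17.
A1 applies: 17 − 4 = 13.
A2 applies: 13 + 1 = 14.
A4 applies (level before this adjustment is 14 ≥ 13, so +4): 14 + 4 = 18.
A5 applies (level before this adjustment is 18 ≥ 11, so +3): 18 + 3 = 21.
A6 applies: 21 + 2 = 23.
A7 applies: 23 + 1 = 24.
Final offense level: 24.
Criminal history: 10 prior points → Category 3 (8+).
Level 24 falls in the 19-25 band.
Grid: Level 19-25 × Category 3 = 43-50 months.

43-50 months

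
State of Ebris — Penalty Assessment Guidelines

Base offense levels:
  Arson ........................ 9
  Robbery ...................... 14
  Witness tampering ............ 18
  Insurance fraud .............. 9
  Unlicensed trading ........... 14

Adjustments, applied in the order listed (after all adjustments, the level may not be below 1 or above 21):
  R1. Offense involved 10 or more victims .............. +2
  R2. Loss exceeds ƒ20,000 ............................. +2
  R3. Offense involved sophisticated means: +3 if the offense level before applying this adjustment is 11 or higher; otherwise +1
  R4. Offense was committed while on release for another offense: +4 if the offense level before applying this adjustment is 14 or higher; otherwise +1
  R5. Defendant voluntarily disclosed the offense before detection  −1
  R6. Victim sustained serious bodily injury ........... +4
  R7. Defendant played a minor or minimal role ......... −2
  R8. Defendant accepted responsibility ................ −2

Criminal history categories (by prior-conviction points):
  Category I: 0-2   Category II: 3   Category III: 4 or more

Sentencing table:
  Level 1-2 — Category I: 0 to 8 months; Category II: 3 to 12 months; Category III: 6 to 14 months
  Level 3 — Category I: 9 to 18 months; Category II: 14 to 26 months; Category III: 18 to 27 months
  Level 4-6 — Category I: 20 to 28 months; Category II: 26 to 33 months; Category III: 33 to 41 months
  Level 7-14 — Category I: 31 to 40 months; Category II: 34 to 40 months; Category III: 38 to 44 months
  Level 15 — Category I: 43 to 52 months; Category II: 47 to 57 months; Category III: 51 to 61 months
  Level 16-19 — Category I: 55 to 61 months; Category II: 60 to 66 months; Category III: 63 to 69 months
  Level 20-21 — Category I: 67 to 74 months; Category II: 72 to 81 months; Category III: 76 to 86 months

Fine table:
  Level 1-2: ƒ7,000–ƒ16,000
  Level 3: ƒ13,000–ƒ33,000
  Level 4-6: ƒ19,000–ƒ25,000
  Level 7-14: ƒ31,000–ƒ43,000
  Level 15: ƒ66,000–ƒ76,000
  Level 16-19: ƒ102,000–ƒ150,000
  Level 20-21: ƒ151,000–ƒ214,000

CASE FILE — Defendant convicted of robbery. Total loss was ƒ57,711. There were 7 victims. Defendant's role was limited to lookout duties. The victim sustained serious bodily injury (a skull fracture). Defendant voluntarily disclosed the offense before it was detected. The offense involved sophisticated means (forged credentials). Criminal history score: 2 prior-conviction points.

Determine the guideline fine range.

Base offense level for robbery: 14.
R1 does not apply.
R2 applies: 14 + 2 = 16.
R3 applies (level before this adjustment is 16 ≥ 11, so +3): 16 + 3 = 19.
R4 does not apply.
R5 applies: 19 − 1 = 18.
R6 applies: 18 + 4 = 22.
R7 applies: 22 − 2 = 20.
Final offense level: 20.
Level 20 falls in the 20-21 band.
Fine table: Level 20-21 → ƒ151,000–ƒ214,000.

ƒ151,000–ƒ214,000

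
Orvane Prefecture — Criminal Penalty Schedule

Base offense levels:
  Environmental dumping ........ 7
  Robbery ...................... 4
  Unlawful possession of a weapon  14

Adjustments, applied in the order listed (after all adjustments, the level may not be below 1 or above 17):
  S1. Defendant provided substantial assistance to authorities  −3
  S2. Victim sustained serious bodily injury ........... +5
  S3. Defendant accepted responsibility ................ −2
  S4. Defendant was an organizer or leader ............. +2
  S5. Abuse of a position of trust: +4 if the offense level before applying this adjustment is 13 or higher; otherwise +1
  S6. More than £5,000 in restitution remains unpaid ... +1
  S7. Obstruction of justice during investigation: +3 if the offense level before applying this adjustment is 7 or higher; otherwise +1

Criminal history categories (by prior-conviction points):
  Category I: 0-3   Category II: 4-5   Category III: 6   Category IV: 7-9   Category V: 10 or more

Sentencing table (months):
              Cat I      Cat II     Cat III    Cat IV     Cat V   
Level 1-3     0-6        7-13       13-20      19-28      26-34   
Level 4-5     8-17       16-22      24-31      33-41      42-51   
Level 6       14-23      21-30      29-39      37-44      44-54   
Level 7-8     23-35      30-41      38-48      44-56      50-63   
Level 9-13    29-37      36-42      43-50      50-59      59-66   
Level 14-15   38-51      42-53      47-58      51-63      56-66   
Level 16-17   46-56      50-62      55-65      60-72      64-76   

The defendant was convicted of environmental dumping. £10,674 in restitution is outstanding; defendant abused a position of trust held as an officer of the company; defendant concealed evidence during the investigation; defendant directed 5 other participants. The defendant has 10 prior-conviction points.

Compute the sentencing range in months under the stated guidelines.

Base offense level for environmental dumping: 7.
S2 does not apply.
S3 does not apply.
S4 applies: 7 + 2 = 9.
S5 applies (level before this adjustment is 9 < 13, so +1): 9 + 1 = 10.
S6 applies: 10 + 1 = 11.
S7 applies (level before this adjustment is 11 ≥ 7, so +3): 11 + 3 = 14.
Final offense level: 14.
Criminal history: 10 prior points → Category V (10+).
Level 14 falls in the 14-15 band.
Grid: Level 14-15 × Category V = 56-66 months.

56-66 months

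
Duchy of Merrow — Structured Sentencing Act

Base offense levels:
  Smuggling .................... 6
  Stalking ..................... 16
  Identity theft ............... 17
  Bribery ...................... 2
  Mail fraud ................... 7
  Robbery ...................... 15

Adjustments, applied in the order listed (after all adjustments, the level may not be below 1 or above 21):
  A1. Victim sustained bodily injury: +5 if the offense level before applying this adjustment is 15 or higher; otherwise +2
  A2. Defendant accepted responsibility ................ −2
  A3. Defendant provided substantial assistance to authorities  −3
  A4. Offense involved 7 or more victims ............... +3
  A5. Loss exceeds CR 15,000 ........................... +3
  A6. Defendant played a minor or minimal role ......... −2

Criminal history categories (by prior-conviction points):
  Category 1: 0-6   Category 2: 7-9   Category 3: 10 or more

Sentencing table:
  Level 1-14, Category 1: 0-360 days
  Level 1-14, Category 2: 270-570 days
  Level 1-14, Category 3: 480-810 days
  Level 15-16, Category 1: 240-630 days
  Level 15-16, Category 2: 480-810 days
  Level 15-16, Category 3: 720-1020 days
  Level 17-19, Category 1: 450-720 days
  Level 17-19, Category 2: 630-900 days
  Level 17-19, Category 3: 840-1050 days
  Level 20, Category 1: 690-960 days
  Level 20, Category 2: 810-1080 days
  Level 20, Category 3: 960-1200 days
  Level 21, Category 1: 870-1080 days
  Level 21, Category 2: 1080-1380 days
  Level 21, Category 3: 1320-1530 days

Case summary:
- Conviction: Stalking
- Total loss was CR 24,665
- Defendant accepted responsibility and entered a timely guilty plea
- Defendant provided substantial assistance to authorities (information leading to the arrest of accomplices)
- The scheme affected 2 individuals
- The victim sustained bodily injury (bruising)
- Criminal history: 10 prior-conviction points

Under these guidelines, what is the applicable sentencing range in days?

840-1050 days

Base offense level for stalking: 16.
A1 applies (level before this adjustment is 16 ≥ 15, so +5): 16 + 5 = 21.
A2 applies: 21 − 2 = 19.
A3 applies: 19 − 3 = 16.
A4 does not apply.
A5 applies: 16 + 3 = 19.
A6 does not apply.
Final offense level: 19.
Criminal history: 10 prior points → Category 3 (10+).
Level 19 falls in the 17-19 band.
Grid: Level 17-19 × Category 3 = 840-1050 days.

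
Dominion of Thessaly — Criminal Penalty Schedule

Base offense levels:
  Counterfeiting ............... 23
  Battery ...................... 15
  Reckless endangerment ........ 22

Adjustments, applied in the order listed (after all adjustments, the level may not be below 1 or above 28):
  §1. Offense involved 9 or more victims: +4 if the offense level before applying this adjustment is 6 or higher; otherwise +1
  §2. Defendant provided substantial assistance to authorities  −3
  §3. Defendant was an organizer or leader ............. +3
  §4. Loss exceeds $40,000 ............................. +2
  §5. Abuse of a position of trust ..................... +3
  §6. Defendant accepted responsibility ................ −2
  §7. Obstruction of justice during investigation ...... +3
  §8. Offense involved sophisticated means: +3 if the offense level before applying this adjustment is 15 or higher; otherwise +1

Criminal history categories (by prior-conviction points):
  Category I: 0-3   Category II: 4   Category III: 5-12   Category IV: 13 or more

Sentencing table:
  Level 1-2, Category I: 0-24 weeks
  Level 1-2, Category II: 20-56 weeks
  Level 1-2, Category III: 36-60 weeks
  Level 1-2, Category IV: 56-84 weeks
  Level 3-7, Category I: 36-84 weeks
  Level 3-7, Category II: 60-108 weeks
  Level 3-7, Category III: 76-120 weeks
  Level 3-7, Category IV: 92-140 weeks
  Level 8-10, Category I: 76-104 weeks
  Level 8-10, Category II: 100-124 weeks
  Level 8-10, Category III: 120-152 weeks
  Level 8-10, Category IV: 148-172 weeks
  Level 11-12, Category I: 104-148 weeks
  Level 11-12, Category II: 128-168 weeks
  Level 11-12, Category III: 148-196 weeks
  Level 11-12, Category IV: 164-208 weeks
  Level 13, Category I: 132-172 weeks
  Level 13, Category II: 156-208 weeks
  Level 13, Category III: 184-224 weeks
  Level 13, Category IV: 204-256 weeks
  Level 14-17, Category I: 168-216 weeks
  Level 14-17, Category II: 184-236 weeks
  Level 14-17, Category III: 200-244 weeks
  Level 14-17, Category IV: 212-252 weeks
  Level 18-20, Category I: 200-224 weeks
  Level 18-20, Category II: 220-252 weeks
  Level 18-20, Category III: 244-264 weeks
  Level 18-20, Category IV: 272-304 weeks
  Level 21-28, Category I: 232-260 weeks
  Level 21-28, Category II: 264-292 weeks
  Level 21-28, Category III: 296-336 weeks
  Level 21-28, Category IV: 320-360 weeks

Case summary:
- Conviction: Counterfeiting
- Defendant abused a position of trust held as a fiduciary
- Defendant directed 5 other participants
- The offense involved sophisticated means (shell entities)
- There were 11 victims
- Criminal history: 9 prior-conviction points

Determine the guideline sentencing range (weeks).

296-336 weeks

Base offense level for counterfeiting: 23.
§1 applies (level before this adjustment is 23 ≥ 6, so +4): 23 + 4 = 27.
§3 applies: 27 + 3 = 30.
§4 does not apply.
§5 applies: 30 + 3 = 33.
§6 does not apply.
§8 applies (level before this adjustment is 33 ≥ 15, so +3): 33 + 3 = 36.
Level 36 exceeds the maximum of 28; capped at 28.
Final offense level: 28.
Criminal history: 9 prior points → Category III (5-12).
Level 28 falls in the 21-28 band.
Grid: Level 21-28 × Category III = 296-336 weeks.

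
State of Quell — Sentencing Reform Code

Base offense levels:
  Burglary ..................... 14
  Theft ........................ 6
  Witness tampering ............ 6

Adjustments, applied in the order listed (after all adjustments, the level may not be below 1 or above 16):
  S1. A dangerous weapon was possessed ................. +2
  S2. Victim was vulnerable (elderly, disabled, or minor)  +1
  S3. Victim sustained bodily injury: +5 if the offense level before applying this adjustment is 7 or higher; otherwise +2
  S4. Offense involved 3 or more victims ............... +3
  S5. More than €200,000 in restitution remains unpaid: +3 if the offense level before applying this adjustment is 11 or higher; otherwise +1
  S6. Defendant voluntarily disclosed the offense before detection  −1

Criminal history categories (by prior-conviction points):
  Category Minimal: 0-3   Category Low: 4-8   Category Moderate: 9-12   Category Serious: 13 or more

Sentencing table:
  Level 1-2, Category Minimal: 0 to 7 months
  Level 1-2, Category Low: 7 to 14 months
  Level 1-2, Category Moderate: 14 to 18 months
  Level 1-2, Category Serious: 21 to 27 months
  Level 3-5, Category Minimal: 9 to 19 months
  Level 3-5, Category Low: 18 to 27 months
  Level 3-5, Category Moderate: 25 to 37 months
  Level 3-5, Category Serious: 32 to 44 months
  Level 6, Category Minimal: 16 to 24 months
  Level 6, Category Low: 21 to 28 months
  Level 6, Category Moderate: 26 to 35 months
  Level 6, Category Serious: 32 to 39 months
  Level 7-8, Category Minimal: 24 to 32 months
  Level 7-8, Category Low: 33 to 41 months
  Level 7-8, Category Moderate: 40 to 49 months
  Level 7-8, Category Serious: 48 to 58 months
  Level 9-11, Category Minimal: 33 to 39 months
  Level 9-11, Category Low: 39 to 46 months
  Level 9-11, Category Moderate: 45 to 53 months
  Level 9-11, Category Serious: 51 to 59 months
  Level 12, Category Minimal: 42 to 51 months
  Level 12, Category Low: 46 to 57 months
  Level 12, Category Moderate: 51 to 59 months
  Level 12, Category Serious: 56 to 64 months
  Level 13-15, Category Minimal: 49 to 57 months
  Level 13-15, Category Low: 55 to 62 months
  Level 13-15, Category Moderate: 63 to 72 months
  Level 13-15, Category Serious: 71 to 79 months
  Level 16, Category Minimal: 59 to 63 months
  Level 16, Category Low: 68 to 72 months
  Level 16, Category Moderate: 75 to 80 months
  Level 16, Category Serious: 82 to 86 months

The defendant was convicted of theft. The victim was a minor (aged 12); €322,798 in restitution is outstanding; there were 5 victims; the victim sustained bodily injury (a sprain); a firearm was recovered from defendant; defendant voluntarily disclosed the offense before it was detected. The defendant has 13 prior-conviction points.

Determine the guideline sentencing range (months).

82-86 months

Base offense level for theft: 6.
S1 applies: 6 + 2 = 8.
S2 applies: 8 + 1 = 9.
S3 applies (level before this adjustment is 9 ≥ 7, so +5): 9 + 5 = 14.
S4 applies: 14 + 3 = 17.
S5 applies (level before this adjustment is 17 ≥ 11, so +3): 17 + 3 = 20.
S6 applies: 20 − 1 = 19.
Level 19 exceeds the maximum of 16; capped at 16.
Final offense level: 16.
Criminal history: 13 prior points → Category Serious (13+).
Level 16 falls in the 16 band.
Grid: Level 16 × Category Serious = 82-86 months.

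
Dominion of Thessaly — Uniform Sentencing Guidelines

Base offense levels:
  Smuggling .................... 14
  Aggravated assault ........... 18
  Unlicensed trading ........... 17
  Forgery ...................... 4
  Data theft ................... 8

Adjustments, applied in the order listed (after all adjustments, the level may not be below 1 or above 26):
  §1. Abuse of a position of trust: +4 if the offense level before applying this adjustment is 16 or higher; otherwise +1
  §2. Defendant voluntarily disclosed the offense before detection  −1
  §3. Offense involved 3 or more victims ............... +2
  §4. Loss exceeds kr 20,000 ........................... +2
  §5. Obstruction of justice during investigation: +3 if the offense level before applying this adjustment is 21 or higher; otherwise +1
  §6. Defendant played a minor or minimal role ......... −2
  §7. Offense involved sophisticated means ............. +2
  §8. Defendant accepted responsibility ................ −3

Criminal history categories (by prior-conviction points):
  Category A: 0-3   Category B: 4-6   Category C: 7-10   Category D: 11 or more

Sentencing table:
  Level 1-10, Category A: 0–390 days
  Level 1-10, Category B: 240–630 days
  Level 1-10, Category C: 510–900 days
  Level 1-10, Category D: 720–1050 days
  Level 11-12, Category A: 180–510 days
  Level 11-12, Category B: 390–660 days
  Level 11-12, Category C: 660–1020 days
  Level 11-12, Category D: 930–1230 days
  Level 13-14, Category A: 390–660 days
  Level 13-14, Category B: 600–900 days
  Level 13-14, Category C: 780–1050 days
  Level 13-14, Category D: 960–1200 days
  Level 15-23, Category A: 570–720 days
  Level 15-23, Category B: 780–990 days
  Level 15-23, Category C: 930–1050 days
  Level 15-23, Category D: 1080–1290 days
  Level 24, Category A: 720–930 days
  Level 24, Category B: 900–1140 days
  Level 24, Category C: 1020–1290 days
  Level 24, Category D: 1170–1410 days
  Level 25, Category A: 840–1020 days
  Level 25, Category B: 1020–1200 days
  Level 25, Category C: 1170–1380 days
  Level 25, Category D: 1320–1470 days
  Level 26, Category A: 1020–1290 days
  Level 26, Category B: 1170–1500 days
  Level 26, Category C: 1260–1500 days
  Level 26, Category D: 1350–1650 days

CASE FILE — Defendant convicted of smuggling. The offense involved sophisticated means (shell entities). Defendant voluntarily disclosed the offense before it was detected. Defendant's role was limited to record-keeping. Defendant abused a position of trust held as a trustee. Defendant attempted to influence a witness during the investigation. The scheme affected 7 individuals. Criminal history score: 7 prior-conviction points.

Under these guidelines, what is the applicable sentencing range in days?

930-1050 days

Base offense level for smuggling: 14.
§1 applies (level before this adjustment is 14 < 16, so +1): 14 + 1 = 15.
§2 applies: 15 − 1 = 14.
§3 applies: 14 + 2 = 16.
§4 does not apply.
§5 applies (level before this adjustment is 16 < 21, so +1): 16 + 1 = 17.
§6 applies: 17 − 2 = 15.
§7 applies: 15 + 2 = 17.
Final offense level: 17.
Criminal history: 7 prior points → Category C (7-10).
Level 17 falls in the 15-23 band.
Grid: Level 15-23 × Category C = 930-1050 days.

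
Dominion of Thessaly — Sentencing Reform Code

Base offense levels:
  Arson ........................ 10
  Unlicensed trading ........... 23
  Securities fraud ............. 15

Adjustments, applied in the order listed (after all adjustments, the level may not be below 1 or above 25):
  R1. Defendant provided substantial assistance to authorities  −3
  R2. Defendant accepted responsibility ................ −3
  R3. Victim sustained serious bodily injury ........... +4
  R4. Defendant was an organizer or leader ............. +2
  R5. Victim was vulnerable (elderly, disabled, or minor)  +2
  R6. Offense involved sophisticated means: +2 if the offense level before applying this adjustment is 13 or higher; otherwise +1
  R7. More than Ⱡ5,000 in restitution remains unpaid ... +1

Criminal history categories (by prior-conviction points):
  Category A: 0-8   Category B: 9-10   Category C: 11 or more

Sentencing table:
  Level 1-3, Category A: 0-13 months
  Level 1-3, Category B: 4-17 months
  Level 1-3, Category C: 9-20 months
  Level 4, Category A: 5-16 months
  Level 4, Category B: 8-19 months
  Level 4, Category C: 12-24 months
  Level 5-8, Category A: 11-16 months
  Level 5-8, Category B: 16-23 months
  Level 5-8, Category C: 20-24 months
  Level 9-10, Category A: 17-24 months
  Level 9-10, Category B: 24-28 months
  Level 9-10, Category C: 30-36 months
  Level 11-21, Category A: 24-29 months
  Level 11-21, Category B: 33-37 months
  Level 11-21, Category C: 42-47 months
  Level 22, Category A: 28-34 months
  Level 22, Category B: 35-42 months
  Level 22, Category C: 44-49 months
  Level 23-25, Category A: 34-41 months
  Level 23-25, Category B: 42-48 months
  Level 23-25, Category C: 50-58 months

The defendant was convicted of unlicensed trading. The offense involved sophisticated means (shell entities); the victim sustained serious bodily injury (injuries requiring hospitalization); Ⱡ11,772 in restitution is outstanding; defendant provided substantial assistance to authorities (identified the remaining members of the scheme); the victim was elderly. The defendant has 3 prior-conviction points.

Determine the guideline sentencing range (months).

34-41 months

Base offense level for unlicensed trading: 23.
R1 applies: 23 − 3 = 20.
R2 does not apply.
R3 applies: 20 + 4 = 24.
R5 applies: 24 + 2 = 26.
R6 applies (level before this adjustment is 26 ≥ 13, so +2): 26 + 2 = 28.
R7 applies: 28 + 1 = 29.
Level 29 exceeds the maximum of 25; capped at 25.
Final offense level: 25.
Criminal history: 3 prior points → Category A (0-8).
Level 25 falls in the 23-25 band.
Grid: Level 23-25 × Category A = 34-41 months.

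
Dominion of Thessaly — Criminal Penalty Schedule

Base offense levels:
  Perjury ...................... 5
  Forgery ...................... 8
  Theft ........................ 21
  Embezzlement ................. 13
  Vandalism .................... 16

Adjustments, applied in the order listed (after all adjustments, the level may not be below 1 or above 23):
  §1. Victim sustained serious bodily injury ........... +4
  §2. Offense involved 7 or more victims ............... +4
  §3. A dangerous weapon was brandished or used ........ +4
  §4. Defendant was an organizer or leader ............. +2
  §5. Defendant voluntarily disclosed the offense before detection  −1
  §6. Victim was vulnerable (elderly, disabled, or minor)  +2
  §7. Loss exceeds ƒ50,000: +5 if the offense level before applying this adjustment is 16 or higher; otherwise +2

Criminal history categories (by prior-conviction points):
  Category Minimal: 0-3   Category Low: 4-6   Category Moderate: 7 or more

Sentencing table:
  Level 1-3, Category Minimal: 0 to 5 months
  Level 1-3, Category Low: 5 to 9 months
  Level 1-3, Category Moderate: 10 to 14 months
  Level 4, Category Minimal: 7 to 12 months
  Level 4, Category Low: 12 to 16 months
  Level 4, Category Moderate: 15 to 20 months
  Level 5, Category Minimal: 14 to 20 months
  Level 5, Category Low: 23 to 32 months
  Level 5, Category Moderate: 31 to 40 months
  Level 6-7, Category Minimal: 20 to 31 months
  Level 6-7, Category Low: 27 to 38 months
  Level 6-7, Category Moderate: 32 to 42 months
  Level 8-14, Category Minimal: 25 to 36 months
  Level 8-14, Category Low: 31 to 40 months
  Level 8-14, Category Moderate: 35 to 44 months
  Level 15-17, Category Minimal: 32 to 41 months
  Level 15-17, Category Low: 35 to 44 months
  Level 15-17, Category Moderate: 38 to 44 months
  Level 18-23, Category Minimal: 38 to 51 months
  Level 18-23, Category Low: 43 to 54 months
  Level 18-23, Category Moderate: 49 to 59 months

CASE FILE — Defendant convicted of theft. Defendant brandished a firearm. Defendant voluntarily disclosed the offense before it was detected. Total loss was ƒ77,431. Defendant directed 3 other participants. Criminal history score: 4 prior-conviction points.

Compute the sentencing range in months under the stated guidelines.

Base offense level for theft: 21.
§2 does not apply.
§3 applies: 21 + 4 = 25.
§4 applies: 25 + 2 = 27.
§5 applies: 27 − 1 = 26.
§7 applies (level before this adjustment is 26 ≥ 16, so +5): 26 + 5 = 31.
Level 31 exceeds the maximum of 23; capped at 23.
Final offense level: 23.
Criminal history: 4 prior points → Category Low (4-6).
Level 23 falls in the 18-23 band.
Grid: Level 18-23 × Category Low = 43-54 months.

43-54 months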